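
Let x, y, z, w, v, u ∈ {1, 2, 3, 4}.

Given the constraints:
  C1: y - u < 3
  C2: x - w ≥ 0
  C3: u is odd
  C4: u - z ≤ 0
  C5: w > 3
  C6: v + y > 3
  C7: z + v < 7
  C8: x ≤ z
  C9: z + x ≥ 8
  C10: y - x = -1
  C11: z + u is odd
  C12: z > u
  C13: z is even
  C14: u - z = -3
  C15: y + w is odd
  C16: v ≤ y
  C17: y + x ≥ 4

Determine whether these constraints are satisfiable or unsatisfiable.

Satisfiable

One satisfying assignment is x = 4, y = 3, z = 4, w = 4, v = 2, u = 1.
For the less obvious constraints — constraint 1: y - u = 2; constraint 2: x - w = 0 — and the others hold by inspection.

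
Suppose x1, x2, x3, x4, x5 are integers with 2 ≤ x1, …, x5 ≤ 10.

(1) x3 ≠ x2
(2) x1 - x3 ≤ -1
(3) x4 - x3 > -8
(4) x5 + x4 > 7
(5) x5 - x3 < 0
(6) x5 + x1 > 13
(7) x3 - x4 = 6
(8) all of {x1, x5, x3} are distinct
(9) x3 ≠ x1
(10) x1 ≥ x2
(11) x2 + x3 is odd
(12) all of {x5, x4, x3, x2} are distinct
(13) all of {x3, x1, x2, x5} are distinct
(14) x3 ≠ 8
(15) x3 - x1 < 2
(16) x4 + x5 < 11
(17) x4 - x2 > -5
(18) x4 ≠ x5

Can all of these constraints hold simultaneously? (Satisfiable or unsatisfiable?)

Satisfiable

The assignment x1 = 8, x2 = 6, x3 = 9, x4 = 3, x5 = 7 works:
  constraint 2 holds since x1 - x3 = -1.
  constraint 3 holds since x4 - x3 = -6.
  constraint 4 holds since x5 + x4 = 10.
The rest check out directly.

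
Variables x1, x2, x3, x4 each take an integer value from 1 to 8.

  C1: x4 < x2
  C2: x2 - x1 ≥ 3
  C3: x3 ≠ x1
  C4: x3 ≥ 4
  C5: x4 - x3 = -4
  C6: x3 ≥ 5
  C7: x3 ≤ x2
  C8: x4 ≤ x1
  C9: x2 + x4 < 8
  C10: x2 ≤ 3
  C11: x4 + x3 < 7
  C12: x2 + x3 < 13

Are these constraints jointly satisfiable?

From constraints 6 and 7: x2 ≥ x3 and x3 ≥ 5, so x2 ≥ 5. From constraint 10: x2 ≤ 3. But 3 < 5, so no value of x2 works.

Unsatisfiable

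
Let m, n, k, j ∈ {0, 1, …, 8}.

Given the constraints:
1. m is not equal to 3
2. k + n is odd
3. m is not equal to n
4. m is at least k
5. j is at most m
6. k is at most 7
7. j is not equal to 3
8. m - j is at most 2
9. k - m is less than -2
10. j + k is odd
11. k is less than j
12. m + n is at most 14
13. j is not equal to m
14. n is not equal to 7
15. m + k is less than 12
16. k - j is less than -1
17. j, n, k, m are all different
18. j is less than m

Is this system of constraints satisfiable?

The assignment m = 8, n = 4, k = 3, j = 6 works:
  constraint 8 holds since m - j = 2.
  constraint 9 holds since k - m = -5.
The rest check out directly.

Satisfiable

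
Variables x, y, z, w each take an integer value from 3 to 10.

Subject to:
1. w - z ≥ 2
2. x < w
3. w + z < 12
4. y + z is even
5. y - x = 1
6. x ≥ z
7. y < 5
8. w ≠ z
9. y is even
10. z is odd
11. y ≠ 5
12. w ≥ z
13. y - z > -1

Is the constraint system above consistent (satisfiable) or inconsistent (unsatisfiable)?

Constraint 9 makes y even and constraint 10 makes z odd, so y + z must be odd. Constraint 4 says y + z is even — contradiction.

Unsatisfiable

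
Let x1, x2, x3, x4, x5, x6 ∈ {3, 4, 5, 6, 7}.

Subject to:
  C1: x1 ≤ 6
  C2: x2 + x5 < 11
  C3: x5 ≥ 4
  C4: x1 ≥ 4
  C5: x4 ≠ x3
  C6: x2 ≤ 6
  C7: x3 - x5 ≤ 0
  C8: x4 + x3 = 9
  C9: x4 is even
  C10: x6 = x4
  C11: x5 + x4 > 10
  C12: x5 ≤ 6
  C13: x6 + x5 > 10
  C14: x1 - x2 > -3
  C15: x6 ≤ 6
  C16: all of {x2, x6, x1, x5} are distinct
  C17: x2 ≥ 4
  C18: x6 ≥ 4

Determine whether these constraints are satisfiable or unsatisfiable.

Constraints 1, 3, 4, 6, 12, 15, 17, and 18 confine each of x2, x6, x1, x5 to the 3 values {4, …, 6}.
Constraint 16 requires all 4 of them to be distinct, but only 3 values are available — impossible by the pigeonhole principle.

Unsatisfiable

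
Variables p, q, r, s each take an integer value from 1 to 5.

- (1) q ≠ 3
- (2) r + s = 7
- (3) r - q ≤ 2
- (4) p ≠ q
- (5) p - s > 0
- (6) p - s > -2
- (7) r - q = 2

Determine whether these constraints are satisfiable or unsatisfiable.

The assignment p = 4, q = 2, r = 4, s = 3 works:
  constraint 2 holds since r + s = 7.
  constraint 3 holds since r - q = 2.
The rest check out directly.

Satisfiable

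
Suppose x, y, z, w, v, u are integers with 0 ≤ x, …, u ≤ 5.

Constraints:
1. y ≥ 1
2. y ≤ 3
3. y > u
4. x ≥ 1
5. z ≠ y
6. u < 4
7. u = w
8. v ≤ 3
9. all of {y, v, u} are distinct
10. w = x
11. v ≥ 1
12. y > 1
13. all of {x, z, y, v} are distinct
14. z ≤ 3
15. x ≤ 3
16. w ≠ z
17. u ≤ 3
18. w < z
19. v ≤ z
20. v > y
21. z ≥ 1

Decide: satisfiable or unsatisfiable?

Constraints 1, 2, 4, 8, 11, 14, 15, and 21 confine each of x, z, y, v to the 3 values {1, …, 3}.
Constraint 13 requires all 4 of them to be distinct, but only 3 values are available — impossible by the pigeonhole principle.

Unsatisfiable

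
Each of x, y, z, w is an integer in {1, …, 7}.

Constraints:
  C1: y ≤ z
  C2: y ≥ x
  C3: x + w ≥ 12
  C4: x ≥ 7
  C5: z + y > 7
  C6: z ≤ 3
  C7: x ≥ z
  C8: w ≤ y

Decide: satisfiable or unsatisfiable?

Unsatisfiable

From constraints 2 and 4: y ≥ x and x ≥ 7, so y ≥ 7. From constraints 1 and 6: y ≤ z and z ≤ 3, so y ≤ 3. But 3 < 7, so no value of y works.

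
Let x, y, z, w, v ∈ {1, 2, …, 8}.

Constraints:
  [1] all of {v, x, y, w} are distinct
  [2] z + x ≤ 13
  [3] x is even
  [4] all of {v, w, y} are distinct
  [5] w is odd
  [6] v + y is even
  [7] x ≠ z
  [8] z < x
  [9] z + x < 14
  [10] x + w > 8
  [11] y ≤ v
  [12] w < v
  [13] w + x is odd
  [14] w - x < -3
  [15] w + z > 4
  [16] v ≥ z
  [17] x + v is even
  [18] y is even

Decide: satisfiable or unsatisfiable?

Take x = 8, y = 2, z = 4, w = 3, v = 6. Then constraint 2: z + x = 12; constraint 9: z + x = 12; constraint 10: x + w = 11, and every other listed constraint is also met.

Satisfiable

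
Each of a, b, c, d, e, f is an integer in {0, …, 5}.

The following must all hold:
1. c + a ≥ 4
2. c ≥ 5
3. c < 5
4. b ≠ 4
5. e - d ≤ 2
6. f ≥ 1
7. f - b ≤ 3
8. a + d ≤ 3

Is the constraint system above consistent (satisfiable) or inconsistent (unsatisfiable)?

Unsatisfiable

From constraint 2: c ≥ 5. From constraint 3: c ≤ 4. But 4 < 5, so no value of c works.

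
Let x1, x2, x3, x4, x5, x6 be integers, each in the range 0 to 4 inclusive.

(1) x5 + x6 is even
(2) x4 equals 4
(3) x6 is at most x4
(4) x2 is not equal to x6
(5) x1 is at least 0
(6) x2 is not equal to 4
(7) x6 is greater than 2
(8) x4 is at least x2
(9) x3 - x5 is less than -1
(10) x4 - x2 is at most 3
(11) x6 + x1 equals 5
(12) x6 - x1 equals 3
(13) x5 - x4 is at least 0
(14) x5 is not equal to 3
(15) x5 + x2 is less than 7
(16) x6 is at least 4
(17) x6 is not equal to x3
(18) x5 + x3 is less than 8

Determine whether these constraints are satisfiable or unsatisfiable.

One satisfying assignment is x1 = 1, x2 = 1, x3 = 2, x4 = 4, x5 = 4, x6 = 4.
For the less obvious constraints — constraint 9: x3 - x5 = -2; constraint 10: x4 - x2 = 3 — and the others hold by inspection.

Satisfiable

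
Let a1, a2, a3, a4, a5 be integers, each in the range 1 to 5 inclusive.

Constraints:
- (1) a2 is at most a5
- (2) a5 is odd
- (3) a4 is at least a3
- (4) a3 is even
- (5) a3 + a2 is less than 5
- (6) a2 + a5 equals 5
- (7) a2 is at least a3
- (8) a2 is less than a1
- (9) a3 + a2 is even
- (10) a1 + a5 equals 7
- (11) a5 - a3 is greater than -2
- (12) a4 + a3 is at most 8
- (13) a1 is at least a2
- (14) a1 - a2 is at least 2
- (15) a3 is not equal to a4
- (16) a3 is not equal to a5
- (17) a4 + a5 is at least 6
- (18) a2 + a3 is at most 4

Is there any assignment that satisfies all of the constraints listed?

Setting (a1, a2, a3, a4, a5) = (4, 2, 2, 4, 3) satisfies everything: constraint 5: a3 + a2 = 4; constraint 6: a2 + a5 = 5; constraint 10: a1 + a5 = 7, and the others follow.

Satisfiable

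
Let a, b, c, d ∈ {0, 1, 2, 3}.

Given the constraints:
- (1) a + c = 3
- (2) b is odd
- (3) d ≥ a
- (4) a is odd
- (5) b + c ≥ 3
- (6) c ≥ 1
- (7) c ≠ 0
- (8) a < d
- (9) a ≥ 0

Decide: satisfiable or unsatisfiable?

Satisfiable

One satisfying assignment is a = 1, b = 3, c = 2, d = 3.
For the less obvious constraints — constraint 1: a + c = 3; constraint 2: b = 3 is odd; constraint 5: b + c = 5 — and the others hold by inspection.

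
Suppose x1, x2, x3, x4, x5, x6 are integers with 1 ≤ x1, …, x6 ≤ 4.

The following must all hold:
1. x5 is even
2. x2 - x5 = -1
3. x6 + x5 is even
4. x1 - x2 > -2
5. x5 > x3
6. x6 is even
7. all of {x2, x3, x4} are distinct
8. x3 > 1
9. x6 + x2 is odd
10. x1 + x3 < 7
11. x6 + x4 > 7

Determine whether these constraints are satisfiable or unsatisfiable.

Satisfiable

One satisfying assignment is x1 = 3, x2 = 3, x3 = 2, x4 = 4, x5 = 4, x6 = 4.
For the less obvious constraints — constraint 2: x2 - x5 = -1; constraint 4: x1 - x2 = 0 — and the others hold by inspection.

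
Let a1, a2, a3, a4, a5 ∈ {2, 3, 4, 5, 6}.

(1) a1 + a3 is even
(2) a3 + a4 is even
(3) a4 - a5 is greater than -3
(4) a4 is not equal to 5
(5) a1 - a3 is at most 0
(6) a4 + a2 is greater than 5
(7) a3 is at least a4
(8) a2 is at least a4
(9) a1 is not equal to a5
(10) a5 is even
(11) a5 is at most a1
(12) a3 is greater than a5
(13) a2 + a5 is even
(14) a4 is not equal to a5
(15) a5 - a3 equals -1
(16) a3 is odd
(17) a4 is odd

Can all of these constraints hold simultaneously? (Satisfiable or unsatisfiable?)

Satisfiable

One satisfying assignment is a1 = 5, a2 = 4, a3 = 5, a4 = 3, a5 = 4.
For the less obvious constraints — constraint 3: a4 - a5 = -1; constraint 5: a1 - a3 = 0; constraint 6: a4 + a2 = 7 — and the others hold by inspection.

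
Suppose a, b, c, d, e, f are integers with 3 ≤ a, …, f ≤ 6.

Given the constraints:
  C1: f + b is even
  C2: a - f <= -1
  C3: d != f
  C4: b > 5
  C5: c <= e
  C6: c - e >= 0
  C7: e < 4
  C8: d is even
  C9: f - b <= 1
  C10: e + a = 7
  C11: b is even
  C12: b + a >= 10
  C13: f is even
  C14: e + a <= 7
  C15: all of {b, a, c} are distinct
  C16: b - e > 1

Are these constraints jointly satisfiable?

Satisfiable

One satisfying assignment is a = 4, b = 6, c = 3, d = 4, e = 3, f = 6.
For the less obvious constraints — constraint 2: a - f = -2; constraint 6: c - e = 0; constraint 9: f - b = 0 — and the others hold by inspection.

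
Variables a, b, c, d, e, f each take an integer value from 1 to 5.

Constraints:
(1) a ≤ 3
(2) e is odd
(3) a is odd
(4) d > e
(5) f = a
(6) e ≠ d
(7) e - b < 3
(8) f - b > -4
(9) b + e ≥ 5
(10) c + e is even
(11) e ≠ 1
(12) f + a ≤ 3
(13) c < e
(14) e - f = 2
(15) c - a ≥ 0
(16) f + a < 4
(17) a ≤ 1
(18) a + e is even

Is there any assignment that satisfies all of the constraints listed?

Satisfiable

Take a = 1, b = 2, c = 1, d = 4, e = 3, f = 1. Then constraint 7: e - b = 1; constraint 8: f - b = -1; constraint 9: b + e = 5, and every other listed constraint is also met.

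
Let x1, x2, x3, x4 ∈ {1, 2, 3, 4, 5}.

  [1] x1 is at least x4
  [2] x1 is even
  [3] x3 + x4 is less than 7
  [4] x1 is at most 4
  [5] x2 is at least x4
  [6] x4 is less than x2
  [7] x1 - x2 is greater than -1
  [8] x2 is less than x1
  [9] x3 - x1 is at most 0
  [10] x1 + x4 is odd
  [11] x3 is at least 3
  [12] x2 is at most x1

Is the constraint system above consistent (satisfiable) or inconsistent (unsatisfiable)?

Satisfiable

Try x1 = 4, x2 = 3, x3 = 4, x4 = 1.
Check constraint 3: x3 + x4 = 5; constraint 7: x1 - x2 = 1. The remaining constraints are straightforward to verify.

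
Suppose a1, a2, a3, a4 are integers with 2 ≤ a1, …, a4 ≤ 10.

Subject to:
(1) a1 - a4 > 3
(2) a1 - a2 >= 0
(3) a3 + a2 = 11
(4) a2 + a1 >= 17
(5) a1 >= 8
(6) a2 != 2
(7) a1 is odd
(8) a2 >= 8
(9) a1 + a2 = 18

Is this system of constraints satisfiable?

Satisfiable

Take a1 = 9, a2 = 9, a3 = 2, a4 = 5. Then constraint 1: a1 - a4 = 4; constraint 2: a1 - a2 = 0; constraint 3: a3 + a2 = 11, and every other listed constraint is also met.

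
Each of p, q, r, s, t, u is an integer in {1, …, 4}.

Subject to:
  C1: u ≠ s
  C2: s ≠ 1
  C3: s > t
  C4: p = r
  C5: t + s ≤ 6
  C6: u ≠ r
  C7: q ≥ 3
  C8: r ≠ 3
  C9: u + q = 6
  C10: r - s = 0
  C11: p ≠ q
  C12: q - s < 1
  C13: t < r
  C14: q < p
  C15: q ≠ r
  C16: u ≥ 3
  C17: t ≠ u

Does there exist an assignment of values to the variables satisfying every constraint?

Satisfiable

One satisfying assignment is p = 4, q = 3, r = 4, s = 4, t = 1, u = 3.
For the less obvious constraints — constraint 5: t + s = 5; constraint 9: u + q = 6; constraint 10: r - s = 0 — and the others hold by inspection.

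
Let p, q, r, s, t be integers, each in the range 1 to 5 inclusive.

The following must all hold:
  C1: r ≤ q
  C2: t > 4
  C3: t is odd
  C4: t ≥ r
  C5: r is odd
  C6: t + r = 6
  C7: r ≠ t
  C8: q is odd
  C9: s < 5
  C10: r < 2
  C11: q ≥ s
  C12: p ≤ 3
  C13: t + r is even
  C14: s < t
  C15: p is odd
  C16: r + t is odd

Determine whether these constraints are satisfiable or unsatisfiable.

Constraint 5 makes r odd and constraint 3 makes t odd, so r + t must be even. Constraint 16 says r + t is odd — contradiction.

Unsatisfiable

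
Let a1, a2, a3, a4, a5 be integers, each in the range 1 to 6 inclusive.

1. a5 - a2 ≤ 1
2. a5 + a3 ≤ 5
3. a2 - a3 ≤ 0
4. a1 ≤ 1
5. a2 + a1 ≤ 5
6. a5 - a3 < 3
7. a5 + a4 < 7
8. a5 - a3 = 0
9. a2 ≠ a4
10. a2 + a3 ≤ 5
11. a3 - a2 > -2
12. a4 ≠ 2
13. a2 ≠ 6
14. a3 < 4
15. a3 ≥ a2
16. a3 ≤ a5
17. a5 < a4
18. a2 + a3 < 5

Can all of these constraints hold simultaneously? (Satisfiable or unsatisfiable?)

Satisfiable

Take a1 = 1, a2 = 1, a3 = 1, a4 = 4, a5 = 1. Then constraint 1: a5 - a2 = 0; constraint 2: a5 + a3 = 2, and every other listed constraint is also met.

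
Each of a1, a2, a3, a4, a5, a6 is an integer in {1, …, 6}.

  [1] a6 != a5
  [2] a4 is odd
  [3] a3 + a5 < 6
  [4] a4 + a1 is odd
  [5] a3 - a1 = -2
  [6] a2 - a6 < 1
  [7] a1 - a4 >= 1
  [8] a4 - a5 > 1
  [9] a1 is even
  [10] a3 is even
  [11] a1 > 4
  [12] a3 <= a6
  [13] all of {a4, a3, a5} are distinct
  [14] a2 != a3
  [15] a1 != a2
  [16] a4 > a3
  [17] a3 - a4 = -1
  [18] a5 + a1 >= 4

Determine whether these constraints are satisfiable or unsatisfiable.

The assignment a1 = 6, a2 = 2, a3 = 4, a4 = 5, a5 = 1, a6 = 4 works:
  constraint 3 holds since a3 + a5 = 5.
  constraint 5 holds since a3 - a1 = -2.
The rest check out directly.

Satisfiable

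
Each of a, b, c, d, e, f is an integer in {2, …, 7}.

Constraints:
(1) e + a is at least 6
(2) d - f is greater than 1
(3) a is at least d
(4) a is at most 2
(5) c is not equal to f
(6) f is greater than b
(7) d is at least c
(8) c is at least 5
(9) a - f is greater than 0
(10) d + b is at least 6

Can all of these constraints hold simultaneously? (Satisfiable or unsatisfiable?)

Unsatisfiable

From constraints 7 and 8: d ≥ c and c ≥ 5, so d ≥ 5. From constraints 3 and 4: d ≤ a and a ≤ 2, so d ≤ 2. But 2 < 5, so no value of d works.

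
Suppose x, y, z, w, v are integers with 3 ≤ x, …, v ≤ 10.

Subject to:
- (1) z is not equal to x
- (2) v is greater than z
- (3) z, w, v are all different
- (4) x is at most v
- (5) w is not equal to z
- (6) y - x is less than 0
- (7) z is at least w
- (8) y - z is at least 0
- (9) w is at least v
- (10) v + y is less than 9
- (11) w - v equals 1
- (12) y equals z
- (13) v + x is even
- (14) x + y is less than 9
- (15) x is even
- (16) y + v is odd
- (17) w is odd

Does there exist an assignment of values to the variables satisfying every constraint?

Unsatisfiable

Constraints 4, 6, 7, 8, and 9 give v ≤ w, w ≤ z, z ≤ y, y < x, x ≤ v. Chaining: v ≤ w ≤ z ≤ y < x ≤ v, which forces v < v — impossible.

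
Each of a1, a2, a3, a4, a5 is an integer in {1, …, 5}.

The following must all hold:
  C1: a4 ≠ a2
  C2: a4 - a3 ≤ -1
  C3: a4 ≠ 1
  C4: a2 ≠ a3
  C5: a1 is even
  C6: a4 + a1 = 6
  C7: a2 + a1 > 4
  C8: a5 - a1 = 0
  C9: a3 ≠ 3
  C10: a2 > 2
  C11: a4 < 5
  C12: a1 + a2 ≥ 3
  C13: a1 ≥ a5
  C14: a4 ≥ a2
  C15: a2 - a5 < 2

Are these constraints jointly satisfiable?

Try a1 = 2, a2 = 3, a3 = 5, a4 = 4, a5 = 2.
Check constraint 2: a4 - a3 = -1; constraint 6: a4 + a1 = 6; constraint 7: a2 + a1 = 5. The remaining constraints are straightforward to verify.

Satisfiable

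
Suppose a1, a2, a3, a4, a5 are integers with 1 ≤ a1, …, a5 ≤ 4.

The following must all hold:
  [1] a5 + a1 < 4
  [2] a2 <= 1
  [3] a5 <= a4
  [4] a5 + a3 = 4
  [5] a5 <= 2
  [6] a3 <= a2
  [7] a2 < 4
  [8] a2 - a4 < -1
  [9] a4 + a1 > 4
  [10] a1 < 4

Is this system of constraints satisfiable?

From constraint 5: a5 ≤ 2. From constraints 2 and 6: a3 ≤ a2 ≤ 1. Hence a5 + a3 ≤ 3. But constraint 4 requires a5 + a3 = 4, and 4 > 3. Contradiction.

Unsatisfiable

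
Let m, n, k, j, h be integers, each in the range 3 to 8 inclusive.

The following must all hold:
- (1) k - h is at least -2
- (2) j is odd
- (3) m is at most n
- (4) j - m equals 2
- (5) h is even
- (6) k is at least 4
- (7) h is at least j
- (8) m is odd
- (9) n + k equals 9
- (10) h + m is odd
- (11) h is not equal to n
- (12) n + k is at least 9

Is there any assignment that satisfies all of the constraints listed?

Take m = 3, n = 4, k = 5, j = 5, h = 6. Then constraint 1: k - h = -1; constraint 4: j - m = 2, and every other listed constraint is also met.

Satisfiable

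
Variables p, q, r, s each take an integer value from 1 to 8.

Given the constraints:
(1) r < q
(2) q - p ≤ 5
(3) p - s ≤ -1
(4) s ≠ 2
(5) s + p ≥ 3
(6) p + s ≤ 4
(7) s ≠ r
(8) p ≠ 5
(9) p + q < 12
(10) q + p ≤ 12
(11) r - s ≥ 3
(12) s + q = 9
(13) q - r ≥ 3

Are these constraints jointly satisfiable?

Constraints 2, 3, 11, and 13 give q − r ≥ 3, r − s ≥ 3, s − p ≥ 1, p − q ≥ -5.
Adding all 4 inequalities: the left sides telescope to 0, and the right sides sum to 3 + 3 + 1 + (-5) = 2. So 0 ≥ 2, which is false.

Unsatisfiable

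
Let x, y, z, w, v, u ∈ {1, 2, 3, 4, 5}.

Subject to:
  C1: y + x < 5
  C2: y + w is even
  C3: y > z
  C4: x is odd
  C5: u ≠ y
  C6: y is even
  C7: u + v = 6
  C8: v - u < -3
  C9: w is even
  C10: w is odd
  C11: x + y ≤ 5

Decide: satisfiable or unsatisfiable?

Constraint 6 makes y even and constraint 10 makes w odd, so y + w must be odd. Constraint 2 says y + w is even — contradiction.

Unsatisfiable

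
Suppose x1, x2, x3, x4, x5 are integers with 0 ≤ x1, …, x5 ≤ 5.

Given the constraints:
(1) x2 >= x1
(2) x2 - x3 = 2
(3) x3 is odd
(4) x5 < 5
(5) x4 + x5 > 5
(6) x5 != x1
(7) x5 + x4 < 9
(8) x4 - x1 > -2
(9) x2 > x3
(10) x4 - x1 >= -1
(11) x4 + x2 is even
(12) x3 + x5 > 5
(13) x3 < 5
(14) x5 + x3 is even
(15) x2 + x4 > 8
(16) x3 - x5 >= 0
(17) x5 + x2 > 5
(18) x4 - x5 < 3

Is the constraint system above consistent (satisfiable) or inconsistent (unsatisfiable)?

Satisfiable

Try x1 = 5, x2 = 5, x3 = 3, x4 = 5, x5 = 3.
Check constraint 2: x2 - x3 = 2; constraint 5: x4 + x5 = 8. The remaining constraints are straightforward to verify.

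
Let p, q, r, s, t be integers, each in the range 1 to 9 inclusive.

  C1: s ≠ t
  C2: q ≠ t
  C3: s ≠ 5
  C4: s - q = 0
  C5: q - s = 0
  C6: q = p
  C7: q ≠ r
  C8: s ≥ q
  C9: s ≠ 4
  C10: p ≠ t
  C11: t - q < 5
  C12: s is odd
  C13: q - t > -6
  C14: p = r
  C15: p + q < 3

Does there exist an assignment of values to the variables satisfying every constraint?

Unsatisfiable

From constraints 6 and 14, q = p = r, so q = r. But constraint 7 says q ≠ r. Contradiction.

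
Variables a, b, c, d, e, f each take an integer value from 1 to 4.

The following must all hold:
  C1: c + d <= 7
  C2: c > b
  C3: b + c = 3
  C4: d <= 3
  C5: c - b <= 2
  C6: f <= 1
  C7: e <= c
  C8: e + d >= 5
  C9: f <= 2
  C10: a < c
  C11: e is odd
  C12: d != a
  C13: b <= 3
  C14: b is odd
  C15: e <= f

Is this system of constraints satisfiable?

Unsatisfiable

From constraints 6 and 15: e ≤ f ≤ 1. From constraint 4: d ≤ 3. Hence e + d ≤ 4. But constraint 8 requires e + d ≥ 5, and 5 > 4. Contradiction.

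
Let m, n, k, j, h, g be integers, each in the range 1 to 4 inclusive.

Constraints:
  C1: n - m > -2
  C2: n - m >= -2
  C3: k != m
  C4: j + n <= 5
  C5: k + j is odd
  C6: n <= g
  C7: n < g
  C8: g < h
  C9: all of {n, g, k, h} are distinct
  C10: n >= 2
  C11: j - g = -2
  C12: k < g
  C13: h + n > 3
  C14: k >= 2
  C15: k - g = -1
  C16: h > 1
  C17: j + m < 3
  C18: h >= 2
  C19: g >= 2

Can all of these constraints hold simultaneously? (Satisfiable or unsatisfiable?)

Unsatisfiable

Constraints 10, 14, 18, and 19 confine each of n, g, k, h to the 3 values {2, …, 4} (the domain already gives each ≤ 4).
Constraint 9 requires all 4 of them to be distinct, but only 3 values are available — impossible by the pigeonhole principle.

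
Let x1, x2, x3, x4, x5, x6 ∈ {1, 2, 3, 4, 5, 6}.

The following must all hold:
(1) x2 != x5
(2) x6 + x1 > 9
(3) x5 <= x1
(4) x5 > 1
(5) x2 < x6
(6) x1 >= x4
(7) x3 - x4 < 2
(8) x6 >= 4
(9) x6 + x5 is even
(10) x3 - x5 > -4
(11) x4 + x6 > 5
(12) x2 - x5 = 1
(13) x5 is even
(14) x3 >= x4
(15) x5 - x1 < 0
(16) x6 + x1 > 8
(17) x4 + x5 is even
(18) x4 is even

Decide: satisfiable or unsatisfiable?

Try x1 = 5, x2 = 5, x3 = 2, x4 = 2, x5 = 4, x6 = 6.
Check constraint 2: x6 + x1 = 11; constraint 7: x3 - x4 = 0; constraint 10: x3 - x5 = -2. The remaining constraints are straightforward to verify.

Satisfiable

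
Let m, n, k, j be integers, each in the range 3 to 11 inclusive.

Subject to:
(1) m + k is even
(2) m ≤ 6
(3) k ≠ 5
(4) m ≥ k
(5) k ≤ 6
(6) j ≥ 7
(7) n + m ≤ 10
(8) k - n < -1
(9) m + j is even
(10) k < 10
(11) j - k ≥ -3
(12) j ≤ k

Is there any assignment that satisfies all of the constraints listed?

From constraints 6 and 12: k ≥ j and j ≥ 7, so k ≥ 7. From constraints 2 and 4: k ≤ m and m ≤ 6, so k ≤ 6. But 6 < 7, so no value of k works.

Unsatisfiable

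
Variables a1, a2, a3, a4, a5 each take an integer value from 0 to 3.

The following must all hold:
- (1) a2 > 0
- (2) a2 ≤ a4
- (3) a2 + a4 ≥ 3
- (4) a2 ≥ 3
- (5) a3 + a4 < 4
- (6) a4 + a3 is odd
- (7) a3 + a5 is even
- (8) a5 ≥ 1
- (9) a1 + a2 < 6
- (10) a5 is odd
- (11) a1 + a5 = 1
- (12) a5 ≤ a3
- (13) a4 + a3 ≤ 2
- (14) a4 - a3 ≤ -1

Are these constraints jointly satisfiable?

Unsatisfiable

From constraints 2 and 4: a4 ≥ a2 ≥ 3. From constraints 8 and 12: a3 ≥ a5 ≥ 1. Hence a4 + a3 ≥ 4. But constraint 13 requires a4 + a3 ≤ 2, and 2 < 4. Contradiction.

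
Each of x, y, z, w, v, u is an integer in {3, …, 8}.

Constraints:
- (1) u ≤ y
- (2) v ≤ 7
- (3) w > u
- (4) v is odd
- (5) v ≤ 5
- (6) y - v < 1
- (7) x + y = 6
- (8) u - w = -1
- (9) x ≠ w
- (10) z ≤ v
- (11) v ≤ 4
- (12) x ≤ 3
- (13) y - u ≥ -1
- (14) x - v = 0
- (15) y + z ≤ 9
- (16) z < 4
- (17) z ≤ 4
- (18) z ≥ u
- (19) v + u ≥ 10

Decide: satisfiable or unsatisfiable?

From constraint 5: v ≤ 5. From constraints 17 and 18: u ≤ z ≤ 4. Hence v + u ≤ 9. But constraint 19 requires v + u ≥ 10, and 10 > 9. Contradiction.

Unsatisfiable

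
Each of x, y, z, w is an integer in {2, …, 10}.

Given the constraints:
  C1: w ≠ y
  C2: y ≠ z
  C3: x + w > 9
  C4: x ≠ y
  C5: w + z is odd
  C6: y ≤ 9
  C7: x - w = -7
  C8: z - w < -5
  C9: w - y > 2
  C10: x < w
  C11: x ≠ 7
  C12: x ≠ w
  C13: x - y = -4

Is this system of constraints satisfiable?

Satisfiable

The assignment x = 2, y = 6, z = 2, w = 9 works:
  constraint 3 holds since x + w = 11.
  constraint 7 holds since x - w = -7.
The rest check out directly.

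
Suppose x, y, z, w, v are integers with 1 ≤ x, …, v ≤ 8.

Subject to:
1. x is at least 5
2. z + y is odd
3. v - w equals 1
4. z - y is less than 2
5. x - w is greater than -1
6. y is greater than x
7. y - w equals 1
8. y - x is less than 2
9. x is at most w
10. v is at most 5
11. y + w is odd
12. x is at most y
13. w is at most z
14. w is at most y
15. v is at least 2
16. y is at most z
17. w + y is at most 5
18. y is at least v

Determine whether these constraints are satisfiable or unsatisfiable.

From constraints 1 and 9: w ≥ x ≥ 5. From constraints 15 and 18: y ≥ v ≥ 2. Hence w + y ≥ 7. But constraint 17 requires w + y ≤ 5, and 5 < 7. Contradiction.

Unsatisfiable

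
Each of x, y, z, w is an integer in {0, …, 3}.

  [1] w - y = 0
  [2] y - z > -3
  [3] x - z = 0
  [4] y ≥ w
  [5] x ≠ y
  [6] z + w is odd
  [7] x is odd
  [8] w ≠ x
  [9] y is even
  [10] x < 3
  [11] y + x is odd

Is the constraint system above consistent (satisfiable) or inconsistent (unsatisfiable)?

The assignment x = 1, y = 0, z = 1, w = 0 works:
  constraint 1 holds since w - y = 0.
  constraint 2 holds since y - z = -1.
The rest check out directly.

Satisfiable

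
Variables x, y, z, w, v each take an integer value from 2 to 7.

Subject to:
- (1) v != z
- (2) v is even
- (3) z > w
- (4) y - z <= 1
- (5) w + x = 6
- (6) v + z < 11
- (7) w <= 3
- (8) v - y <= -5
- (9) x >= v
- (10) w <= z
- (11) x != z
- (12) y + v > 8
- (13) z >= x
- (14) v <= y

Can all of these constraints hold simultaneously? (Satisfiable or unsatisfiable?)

Satisfiable

Take x = 3, y = 7, z = 6, w = 3, v = 2. Then constraint 4: y - z = 1; constraint 5: w + x = 6; constraint 6: v + z = 8, and every other listed constraint is also met.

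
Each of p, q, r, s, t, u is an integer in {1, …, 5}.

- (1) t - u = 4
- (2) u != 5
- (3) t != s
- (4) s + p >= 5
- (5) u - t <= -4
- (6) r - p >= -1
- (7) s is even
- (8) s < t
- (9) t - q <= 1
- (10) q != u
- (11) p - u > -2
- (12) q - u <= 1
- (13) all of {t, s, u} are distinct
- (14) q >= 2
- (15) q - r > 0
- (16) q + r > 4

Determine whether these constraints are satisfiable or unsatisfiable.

Unsatisfiable

Constraints 5, 9, and 12 give u − q ≥ -1, q − t ≥ -1, t − u ≥ 4.
Adding all 3 inequalities: the left sides telescope to 0, and the right sides sum to (-1) + (-1) + 4 = 2. So 0 ≥ 2, which is false.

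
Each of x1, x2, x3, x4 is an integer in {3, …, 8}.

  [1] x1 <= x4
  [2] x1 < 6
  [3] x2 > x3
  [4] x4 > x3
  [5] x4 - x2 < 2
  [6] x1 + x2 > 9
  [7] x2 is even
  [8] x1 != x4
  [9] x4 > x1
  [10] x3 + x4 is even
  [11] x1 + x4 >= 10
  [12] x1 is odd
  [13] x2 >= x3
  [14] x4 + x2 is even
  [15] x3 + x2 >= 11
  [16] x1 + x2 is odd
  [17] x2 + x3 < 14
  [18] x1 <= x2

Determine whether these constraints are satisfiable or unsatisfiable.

Satisfiable

One satisfying assignment is x1 = 3, x2 = 8, x3 = 4, x4 = 8.
For the less obvious constraints — constraint 5: x4 - x2 = 0; constraint 6: x1 + x2 = 11; constraint 11: x1 + x4 = 11 — and the others hold by inspection.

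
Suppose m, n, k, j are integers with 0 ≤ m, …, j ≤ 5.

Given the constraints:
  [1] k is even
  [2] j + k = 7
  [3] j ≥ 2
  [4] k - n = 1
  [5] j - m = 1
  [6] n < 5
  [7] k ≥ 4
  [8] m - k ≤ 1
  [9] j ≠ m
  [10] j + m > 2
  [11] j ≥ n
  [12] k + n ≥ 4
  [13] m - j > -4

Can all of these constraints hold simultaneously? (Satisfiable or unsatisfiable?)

Satisfiable

Try m = 2, n = 3, k = 4, j = 3.
Check constraint 2: j + k = 7; constraint 4: k - n = 1; constraint 5: j - m = 1. The remaining constraints are straightforward to verify.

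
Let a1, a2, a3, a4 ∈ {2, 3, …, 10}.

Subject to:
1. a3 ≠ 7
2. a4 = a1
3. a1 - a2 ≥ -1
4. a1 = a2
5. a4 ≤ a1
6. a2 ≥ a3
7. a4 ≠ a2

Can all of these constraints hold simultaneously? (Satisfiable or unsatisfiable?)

Unsatisfiable

From constraints 2 and 4, a4 = a1 = a2, so a4 = a2. But constraint 7 says a4 ≠ a2. Contradiction.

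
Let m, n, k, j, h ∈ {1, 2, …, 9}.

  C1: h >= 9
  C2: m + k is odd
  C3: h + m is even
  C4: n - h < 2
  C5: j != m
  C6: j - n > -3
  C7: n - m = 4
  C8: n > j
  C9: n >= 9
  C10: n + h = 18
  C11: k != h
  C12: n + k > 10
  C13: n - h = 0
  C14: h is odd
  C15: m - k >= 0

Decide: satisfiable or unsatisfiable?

One satisfying assignment is m = 5, n = 9, k = 4, j = 8, h = 9.
For the less obvious constraints — constraint 4: n - h = 0; constraint 6: j - n = -1 — and the others hold by inspection.

Satisfiable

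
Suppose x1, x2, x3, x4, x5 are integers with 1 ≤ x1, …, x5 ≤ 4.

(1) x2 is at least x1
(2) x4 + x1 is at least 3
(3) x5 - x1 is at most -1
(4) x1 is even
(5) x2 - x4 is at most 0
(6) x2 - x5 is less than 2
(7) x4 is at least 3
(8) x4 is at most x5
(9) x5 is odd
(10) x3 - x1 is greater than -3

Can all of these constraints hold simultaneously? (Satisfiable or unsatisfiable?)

Constraints 1, 3, 5, and 8 give x1 ≤ x2, x2 ≤ x4, x4 ≤ x5, x5 < x1. Chaining: x1 ≤ x2 ≤ x4 ≤ x5 < x1, which forces x1 < x1 — impossible.

Unsatisfiable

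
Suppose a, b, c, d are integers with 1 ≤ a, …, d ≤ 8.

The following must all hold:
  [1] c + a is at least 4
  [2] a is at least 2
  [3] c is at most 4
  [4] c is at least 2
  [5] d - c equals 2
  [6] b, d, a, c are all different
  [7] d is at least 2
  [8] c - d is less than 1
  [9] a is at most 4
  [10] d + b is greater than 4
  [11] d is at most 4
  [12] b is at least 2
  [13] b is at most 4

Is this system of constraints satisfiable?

Unsatisfiable

Constraints 2, 3, 4, 7, 9, 11, 12, and 13 confine each of b, d, a, c to the 3 values {2, …, 4}.
Constraint 6 requires all 4 of them to be distinct, but only 3 values are available — impossible by the pigeonhole principle.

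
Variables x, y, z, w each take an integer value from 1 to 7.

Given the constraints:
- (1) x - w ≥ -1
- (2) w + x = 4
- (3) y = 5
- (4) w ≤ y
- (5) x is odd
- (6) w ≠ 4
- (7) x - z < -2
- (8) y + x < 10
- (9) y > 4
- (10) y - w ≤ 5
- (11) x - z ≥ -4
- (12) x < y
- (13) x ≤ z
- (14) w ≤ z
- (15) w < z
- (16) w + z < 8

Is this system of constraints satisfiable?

Try x = 3, y = 5, z = 6, w = 1.
Check constraint 1: x - w = 2; constraint 2: w + x = 4; constraint 7: x - z = -3. The remaining constraints are straightforward to verify.

Satisfiable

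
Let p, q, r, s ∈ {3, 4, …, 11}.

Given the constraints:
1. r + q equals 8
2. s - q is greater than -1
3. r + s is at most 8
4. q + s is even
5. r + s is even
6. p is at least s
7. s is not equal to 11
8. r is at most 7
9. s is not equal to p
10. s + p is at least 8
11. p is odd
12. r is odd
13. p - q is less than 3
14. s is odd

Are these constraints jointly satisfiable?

One satisfying assignment is p = 5, q = 3, r = 5, s = 3.
For the less obvious constraints — constraint 1: r + q = 8; constraint 2: s - q = 0; constraint 3: r + s = 8 — and the others hold by inspection.

Satisfiable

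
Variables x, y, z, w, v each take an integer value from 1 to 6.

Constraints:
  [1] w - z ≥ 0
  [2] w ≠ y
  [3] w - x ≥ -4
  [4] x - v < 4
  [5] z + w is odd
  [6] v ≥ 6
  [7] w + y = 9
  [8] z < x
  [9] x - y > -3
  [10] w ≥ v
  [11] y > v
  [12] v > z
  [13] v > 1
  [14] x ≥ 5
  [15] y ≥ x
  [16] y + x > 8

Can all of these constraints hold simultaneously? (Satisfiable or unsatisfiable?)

Unsatisfiable

From constraints 6 and 10: w ≥ v ≥ 6. From constraints 14 and 15: y ≥ x ≥ 5. Hence w + y ≥ 11. But constraint 7 requires w + y = 9, and 9 < 11. Contradiction.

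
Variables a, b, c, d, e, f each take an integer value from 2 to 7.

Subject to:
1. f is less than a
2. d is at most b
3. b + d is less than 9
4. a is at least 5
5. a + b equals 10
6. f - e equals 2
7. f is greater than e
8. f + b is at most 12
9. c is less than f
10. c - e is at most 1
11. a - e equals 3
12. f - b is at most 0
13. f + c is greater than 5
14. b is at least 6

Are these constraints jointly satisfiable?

From constraint 4: a ≥ 5. From constraint 14: b ≥ 6. Hence a + b ≥ 11. But constraint 5 requires a + b = 10, and 10 < 11. Contradiction.

Unsatisfiable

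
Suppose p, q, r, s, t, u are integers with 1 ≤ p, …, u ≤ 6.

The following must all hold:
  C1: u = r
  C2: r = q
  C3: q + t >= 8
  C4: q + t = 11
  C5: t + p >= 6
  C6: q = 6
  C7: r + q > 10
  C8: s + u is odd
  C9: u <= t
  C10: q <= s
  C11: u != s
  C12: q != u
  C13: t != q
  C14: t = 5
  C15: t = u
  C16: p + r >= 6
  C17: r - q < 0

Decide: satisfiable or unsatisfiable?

Unsatisfiable

Constraint 14 fixes t = 5 and constraint 6 fixes q = 6. Constraints 1, 2, and 15 give t = u = r = q, so t = q. But 5 ≠ 6 — contradiction.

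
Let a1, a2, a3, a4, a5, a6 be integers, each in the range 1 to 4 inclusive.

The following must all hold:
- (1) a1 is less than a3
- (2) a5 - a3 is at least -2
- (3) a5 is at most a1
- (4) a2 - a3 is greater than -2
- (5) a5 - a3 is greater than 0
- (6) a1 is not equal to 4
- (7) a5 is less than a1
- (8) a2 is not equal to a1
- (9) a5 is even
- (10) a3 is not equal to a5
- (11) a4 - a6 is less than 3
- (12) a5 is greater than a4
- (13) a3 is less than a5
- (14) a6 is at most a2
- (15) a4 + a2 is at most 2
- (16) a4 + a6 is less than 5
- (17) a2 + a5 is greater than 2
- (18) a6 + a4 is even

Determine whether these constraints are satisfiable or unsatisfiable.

Constraints 1, 5, and 7 give a1 < a3, a3 < a5, a5 < a1. Chaining: a1 < a3 < a5 < a1, which forces a1 < a1 — impossible.

Unsatisfiable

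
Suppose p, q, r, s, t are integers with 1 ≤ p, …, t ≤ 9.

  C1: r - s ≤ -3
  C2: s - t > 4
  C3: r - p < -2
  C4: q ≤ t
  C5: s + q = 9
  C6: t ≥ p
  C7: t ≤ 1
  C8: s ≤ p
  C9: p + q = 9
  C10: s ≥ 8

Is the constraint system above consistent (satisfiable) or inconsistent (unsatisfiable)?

From constraints 8 and 10: p ≥ s and s ≥ 8, so p ≥ 8. From constraints 6 and 7: p ≤ t and t ≤ 1, so p ≤ 1. But 1 < 8, so no value of p works.

Unsatisfiable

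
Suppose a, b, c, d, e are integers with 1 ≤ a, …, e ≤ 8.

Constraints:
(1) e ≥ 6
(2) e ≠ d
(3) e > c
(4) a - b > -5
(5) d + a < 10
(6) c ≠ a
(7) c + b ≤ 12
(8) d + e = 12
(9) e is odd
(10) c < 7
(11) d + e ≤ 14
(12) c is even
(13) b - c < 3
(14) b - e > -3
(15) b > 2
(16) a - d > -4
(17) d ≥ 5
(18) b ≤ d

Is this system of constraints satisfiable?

Setting (a, b, c, d, e) = (2, 5, 4, 5, 7) satisfies everything: constraint 4: a - b = -3; constraint 5: d + a = 7; constraint 7: c + b = 9, and the others follow.

Satisfiable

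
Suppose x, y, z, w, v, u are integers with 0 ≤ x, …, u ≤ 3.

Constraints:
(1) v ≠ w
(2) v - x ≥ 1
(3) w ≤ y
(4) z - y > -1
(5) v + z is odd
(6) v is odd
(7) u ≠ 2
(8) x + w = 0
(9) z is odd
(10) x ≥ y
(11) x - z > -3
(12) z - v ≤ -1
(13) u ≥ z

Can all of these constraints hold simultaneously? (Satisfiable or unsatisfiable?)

Unsatisfiable

Constraint 6 makes v odd and constraint 9 makes z odd, so v + z must be even. Constraint 5 says v + z is odd — contradiction.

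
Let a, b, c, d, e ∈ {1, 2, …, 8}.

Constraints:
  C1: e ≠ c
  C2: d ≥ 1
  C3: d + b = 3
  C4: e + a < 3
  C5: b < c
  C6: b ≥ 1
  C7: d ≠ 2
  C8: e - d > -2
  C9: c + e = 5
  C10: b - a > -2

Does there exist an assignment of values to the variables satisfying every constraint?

One satisfying assignment is a = 1, b = 2, c = 4, d = 1, e = 1.
For the less obvious constraints — constraint 3: d + b = 3; constraint 4: e + a = 2 — and the others hold by inspection.

Satisfiable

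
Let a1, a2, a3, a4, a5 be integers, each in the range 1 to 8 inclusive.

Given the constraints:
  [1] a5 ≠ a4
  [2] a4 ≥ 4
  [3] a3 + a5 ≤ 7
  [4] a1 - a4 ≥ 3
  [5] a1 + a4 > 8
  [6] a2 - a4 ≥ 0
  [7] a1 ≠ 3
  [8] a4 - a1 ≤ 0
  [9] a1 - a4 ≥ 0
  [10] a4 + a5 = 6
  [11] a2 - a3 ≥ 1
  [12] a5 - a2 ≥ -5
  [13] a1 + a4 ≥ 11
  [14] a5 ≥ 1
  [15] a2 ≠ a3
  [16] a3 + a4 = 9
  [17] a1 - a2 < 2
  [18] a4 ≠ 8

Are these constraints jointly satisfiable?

Satisfiable

One satisfying assignment is a1 = 7, a2 = 7, a3 = 5, a4 = 4, a5 = 2.
For the less obvious constraints — constraint 3: a3 + a5 = 7; constraint 4: a1 - a4 = 3 — and the others hold by inspection.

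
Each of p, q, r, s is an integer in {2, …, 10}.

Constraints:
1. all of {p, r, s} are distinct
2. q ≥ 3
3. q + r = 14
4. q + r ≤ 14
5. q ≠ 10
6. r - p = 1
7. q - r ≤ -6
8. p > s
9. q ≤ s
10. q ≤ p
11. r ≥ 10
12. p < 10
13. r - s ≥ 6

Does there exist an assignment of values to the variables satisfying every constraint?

Satisfiable

One satisfying assignment is p = 9, q = 4, r = 10, s = 4.
For the less obvious constraints — constraint 3: q + r = 14; constraint 4: q + r = 14; constraint 6: r - p = 1 — and the others hold by inspection.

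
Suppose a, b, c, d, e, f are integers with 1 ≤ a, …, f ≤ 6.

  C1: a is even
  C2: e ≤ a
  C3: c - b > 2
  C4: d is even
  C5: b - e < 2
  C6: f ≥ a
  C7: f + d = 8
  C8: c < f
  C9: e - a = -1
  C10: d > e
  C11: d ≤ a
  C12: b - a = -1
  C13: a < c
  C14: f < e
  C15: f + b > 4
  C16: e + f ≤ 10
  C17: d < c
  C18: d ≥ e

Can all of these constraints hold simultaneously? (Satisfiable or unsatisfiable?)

Constraints 8, 10, 11, 13, and 14 give d ≤ a, a < c, c < f, f < e, e < d. Chaining: d ≤ a < c < f < e < d, which forces d < d — impossible.

Unsatisfiable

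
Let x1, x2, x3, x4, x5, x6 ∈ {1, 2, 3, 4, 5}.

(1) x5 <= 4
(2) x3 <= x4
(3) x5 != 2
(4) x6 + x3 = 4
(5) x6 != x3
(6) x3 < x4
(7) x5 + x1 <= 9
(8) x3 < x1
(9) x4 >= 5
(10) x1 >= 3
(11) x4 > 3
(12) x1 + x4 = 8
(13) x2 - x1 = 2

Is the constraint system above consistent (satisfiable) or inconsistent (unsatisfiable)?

Satisfiable

Try x1 = 3, x2 = 5, x3 = 1, x4 = 5, x5 = 3, x6 = 3.
Check constraint 4: x6 + x3 = 4; constraint 7: x5 + x1 = 6; constraint 12: x1 + x4 = 8. The remaining constraints are straightforward to verify.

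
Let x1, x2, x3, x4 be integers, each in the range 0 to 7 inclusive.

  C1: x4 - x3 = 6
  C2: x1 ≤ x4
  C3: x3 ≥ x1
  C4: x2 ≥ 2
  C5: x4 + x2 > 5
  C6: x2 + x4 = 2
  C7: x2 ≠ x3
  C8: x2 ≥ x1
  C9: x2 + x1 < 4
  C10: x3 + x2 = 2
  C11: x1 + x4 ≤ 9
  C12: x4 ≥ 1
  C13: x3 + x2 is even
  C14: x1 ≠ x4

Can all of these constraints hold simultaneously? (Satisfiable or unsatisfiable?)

From constraint 4: x2 ≥ 2. From constraint 12: x4 ≥ 1. Hence x2 + x4 ≥ 3. But constraint 6 requires x2 + x4 = 2, and 2 < 3. Contradiction.

Unsatisfiable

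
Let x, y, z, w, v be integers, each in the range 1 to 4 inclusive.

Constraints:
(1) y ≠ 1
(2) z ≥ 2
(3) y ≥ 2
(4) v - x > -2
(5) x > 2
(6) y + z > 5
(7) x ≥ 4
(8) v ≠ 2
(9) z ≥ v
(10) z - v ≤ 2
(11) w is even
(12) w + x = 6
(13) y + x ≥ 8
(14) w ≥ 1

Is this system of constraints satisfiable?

One satisfying assignment is x = 4, y = 4, z = 4, w = 2, v = 4.
For the less obvious constraints — constraint 4: v - x = 0; constraint 6: y + z = 8 — and the others hold by inspection.

Satisfiable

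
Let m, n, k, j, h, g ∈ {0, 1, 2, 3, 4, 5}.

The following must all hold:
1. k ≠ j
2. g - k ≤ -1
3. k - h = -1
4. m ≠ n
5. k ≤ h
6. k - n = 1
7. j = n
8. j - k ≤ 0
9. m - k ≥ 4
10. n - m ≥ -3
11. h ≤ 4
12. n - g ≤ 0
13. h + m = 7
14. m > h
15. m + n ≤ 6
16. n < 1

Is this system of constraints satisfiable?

Unsatisfiable

Constraints 2, 9, 10, and 12 give g − n ≥ 0, n − m ≥ -3, m − k ≥ 4, k − g ≥ 1.
Adding all 4 inequalities: the left sides telescope to 0, and the right sides sum to 0 + (-3) + 4 + 1 = 2. So 0 ≥ 2, which is false.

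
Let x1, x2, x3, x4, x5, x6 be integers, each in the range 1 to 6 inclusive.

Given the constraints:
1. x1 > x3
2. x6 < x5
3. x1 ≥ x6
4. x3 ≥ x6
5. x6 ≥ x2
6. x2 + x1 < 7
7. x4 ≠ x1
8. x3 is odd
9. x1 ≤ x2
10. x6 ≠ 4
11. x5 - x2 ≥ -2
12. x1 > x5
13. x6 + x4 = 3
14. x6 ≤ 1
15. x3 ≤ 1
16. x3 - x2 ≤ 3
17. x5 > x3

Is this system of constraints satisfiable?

Constraints 4, 5, 9, 12, and 17 give x1 ≤ x2, x2 ≤ x6, x6 ≤ x3, x3 < x5, x5 < x1. Chaining: x1 ≤ x2 ≤ x6 ≤ x3 < x5 < x1, which forces x1 < x1 — impossible.

Unsatisfiable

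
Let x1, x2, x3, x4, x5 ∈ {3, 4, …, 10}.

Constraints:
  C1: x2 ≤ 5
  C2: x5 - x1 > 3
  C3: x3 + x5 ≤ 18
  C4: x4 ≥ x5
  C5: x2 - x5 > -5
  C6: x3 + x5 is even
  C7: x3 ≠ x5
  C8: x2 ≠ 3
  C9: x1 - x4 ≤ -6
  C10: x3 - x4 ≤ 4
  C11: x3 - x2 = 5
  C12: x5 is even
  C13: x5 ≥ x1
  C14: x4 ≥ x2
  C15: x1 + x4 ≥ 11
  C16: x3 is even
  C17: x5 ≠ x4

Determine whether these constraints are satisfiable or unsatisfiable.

Satisfiable

The assignment x1 = 3, x2 = 5, x3 = 10, x4 = 9, x5 = 8 works:
  constraint 2 holds since x5 - x1 = 5.
  constraint 3 holds since x3 + x5 = 18.
  constraint 5 holds since x2 - x5 = -3.
The rest check out directly.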